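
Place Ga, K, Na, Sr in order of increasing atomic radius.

Atomic radius shrinks across a period as nuclear charge pulls the same shell inward, and grows down a group as new shells are added.
Here both period and group differ, so the two effects have to be weighed against each other.
Na > Ga: period and group pull opposite ways; the across-period shift dominates (155 vs 124 pm).
Sr > Na: period and group pull opposite ways; the down-group shift dominates (185 vs 155 pm).
K > Sr: period and group pull opposite ways; the across-period shift dominates (196 vs 185 pm).
Tabulated atomic radius (pm): Na 155, K 196, Ga 124, Sr 185.
So from smallest to largest: Ga < Na < Sr < K.

Ga, Na, Sr, K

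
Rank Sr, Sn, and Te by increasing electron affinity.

Sr < Sn < Te

Sr is in period 5, group 2; Sn is in period 5, group 14; Te is in period 5, group 16.
EA tends to increase across a period and decrease down a group, though the pattern is less regular than for IE or radius.
All lie in period 5, so electron affinity increases left to right.
So from lowest to highest: Sr < Sn < Te.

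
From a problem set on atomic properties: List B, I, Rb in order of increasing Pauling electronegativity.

B is in period 2, group 13; Rb is in period 5, group 1; I is in period 5, group 17.
Atoms toward the upper right of the periodic table pull bonding electrons most strongly.
These span different periods and groups, so the two trends combine.
B > Rb: both effects reinforce here, so B is clearly the higher of the two.
I > B: the two effects oppose for this pair; the across-period effect wins (2.66 vs 2.04).
Tabulated electronegativity (Pauling): B 2.04, Rb 0.82, I 2.66.
So from lowest to highest: Rb < B < I.

Rb < B < I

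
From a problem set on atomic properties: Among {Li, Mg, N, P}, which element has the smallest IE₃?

IE_3 is the cost of taking one more electron from the +2 cation: Li²⁺ is already 1 electron into the core; Mg²⁺ is the bare [Ne] core; N²⁺ still has 3 valence electrons; P²⁺ still has 3 valence electrons.
Breaking into a closed-shell core is much more expensive than removing a leftover valence electron — Mg and Li have the largest IE_3 here.
Valence configurations: N²⁺ [He]2s²2p¹, P²⁺ [Ne]3s²3p¹.
The numbers (kJ/mol): Li 11815, Mg 7733, N 4578, P 2914.
Putting it together, IE_3: P < N < Mg < Li.

P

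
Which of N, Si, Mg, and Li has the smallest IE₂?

Mg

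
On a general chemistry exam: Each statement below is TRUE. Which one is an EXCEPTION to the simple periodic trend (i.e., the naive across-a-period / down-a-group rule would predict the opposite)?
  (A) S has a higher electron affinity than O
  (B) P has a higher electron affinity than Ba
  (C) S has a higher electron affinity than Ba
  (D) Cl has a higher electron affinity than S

(A)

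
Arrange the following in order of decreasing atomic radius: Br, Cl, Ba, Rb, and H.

Rb > Ba > Br > Cl > H

Atomic radius shrinks across a period as nuclear charge pulls the same shell inward, and grows down a group as new shells are added.
Neither a single period nor a single group — weigh both effects.
Cl > H: period and group pull opposite ways; the down-group shift dominates (99 vs 32 pm).
Br > Cl: Br sits below Cl in group 17, so the down-group effect alone puts Br larger.
Ba > Br: both effects reinforce here, so Ba is clearly the larger of the two.
Rb > Ba: period and group pull opposite ways; the across-period shift dominates (210 vs 196 pm).
For reference (pm): H 32, Cl 99, Br 114, Rb 210, Ba 196.
So from largest to smallest: Rb > Ba > Br > Cl > H.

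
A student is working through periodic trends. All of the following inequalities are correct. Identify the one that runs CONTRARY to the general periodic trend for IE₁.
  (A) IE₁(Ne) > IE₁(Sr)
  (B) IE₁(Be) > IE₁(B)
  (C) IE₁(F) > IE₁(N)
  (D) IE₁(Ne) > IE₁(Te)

(B)

The general trend: IE₁ increases across a period and decreases down a group.
(A) Ne (period 2, group 18) vs Sr (period 5, group 2): the stated order agrees with the simple trend.
(B) Be (period 2, group 2) vs B (period 2, group 13): the stated order contradicts the simple trend.
(C) F (period 2, group 17) vs N (period 2, group 15): the stated order agrees with the simple trend.
(D) Ne (period 2, group 18) vs Te (period 5, group 16): the stated order agrees with the simple trend.
The exception is (B): removing B's lone 2p electron is easier than breaking Be's filled 2s².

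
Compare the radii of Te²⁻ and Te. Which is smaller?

Forming Te²⁻ adds 2 electrons to Te. More electron–electron repulsion in the same shell, with unchanged nuclear charge, lets the cloud expand.
An anion is larger than its parent atom: Te²⁻ > Te.

Te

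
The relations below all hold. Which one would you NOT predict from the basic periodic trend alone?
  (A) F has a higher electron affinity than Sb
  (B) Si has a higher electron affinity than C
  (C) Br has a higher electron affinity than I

(B)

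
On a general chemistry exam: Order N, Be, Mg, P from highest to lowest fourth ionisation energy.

IE_4 is the cost of taking one more electron from the +3 cation: N³⁺ still has 2 valence electrons; Be³⁺ is already 1 electron into the core; Mg³⁺ is already 1 electron into the core; P³⁺ still has 2 valence electrons.
Breaking into a closed-shell core is much more expensive than removing a leftover valence electron — Mg and Be have the largest IE_4 here.
Valence configurations: N³⁺ [He]2s², P³⁺ [Ne]3s².
Approximate IE_4 values (kJ/mol): N 7475, Be 21007, Mg 10543, P 4964.
Putting it together, IE_4: P < N < Mg < Be.

Be > Mg > N > P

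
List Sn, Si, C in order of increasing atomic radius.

C, Si, Sn

Moving right in a period, electrons are added to the same shell under a stronger nuclear pull, so atoms get smaller; moving down, a new shell is opened and atoms get larger.
All are in group 14, so atomic radius increases down the group.
So from smallest to largest: C < Si < Sn.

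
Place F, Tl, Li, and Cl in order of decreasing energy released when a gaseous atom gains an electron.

Adding an electron releases more energy for atoms nearer the top right (short of the noble gases).
These span different periods and groups, so the two trends combine.
Li > Tl: the two effects oppose for this pair; the down-group effect wins (60 vs 19 kJ/mol).
F > Li: both are in period 2; the period trend gives F the larger value.
Cl > F: this pair runs against the simple trend — see the exception note.
Note the exception: Cl has a higher electron affinity than F, contrary to the simple trend — F's small 2p subshell makes the incoming electron feel strong e⁻–e⁻ repulsion, so Cl actually releases more energy on gaining an electron.
For reference (kJ/mol): Li 60, F 328, Cl 349, Tl 19.
So from highest to lowest: Cl > F > Li > Tl.

Cl > F > Li > Tl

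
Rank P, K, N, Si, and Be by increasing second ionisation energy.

Si < Be < P < N < K

Consider each +1 ion: P⁺ still has 4 valence electrons; K⁺ is the bare [Ar] core; N⁺ still has 4 valence electrons; Si⁺ still has 3 valence electrons; Be⁺ still has 1 valence electron.
Breaking into a closed-shell core is much more expensive than removing a leftover valence electron — K has the largest IE_2 here.
Valence configurations: P⁺ [Ne]3s²3p², N⁺ [He]2s²2p², Si⁺ [Ne]3s²3p¹, Be⁺ [He]2s¹.
Approximate IE_2 values (kJ/mol): P 1907, K 3052, N 2856, Si 1577, Be 1757.
Hence IE_2: Si < Be < P < N < K.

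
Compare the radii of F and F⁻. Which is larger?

F⁻

Forming F⁻ adds 1 electron to F. More electron–electron repulsion in the same shell, with unchanged nuclear charge, lets the cloud expand.
An anion is larger than its parent atom: F⁻ > F.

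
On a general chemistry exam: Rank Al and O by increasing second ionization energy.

Al < O

Consider each +1 ion: Al⁺ still has 2 valence electrons; O⁺ still has 5 valence electrons.
All are still removing valence electrons, so compare the +1 ions as you would atoms: IE_2 generally rises across a period (higher Z_eff) and falls down a group (larger shell), subject to the usual subshell exceptions.
Valence configurations: Al⁺ [Ne]3s², O⁺ [He]2s²2p³.
Approximate IE_2 values (kJ/mol): Al 1817, O 3388.
Overall IE_2 order: Al < O.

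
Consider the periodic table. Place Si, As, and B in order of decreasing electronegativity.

B is in period 2, group 13; Si is in period 3, group 14; As is in period 4, group 15.
Electronegativity increases across a period and decreases down a group, tracking effective nuclear charge and atomic size.
These sit on a diagonal, where the across-period and down-group effects partly cancel.
B > Si: period and group pull opposite ways; the down-group shift dominates (2.04 vs 1.90).
As > B: period and group pull opposite ways; the across-period shift dominates (2.18 vs 2.04).
Tabulated electronegativity (Pauling): B 2.04, Si 1.90, As 2.18.
So from highest to lowest: As > B > Si.

As > B > Si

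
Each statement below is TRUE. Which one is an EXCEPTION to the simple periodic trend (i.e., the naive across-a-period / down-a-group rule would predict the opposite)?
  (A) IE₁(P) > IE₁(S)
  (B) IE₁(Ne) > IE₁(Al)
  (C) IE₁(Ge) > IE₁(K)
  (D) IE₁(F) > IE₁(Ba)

(A)

The general trend: IE₁ increases across a period and decreases down a group.
(A) P (period 3, group 15) vs S (period 3, group 16): the stated order contradicts the simple trend.
(B) Ne (period 2, group 18) vs Al (period 3, group 13): the stated order agrees with the simple trend.
(C) Ge (period 4, group 14) vs K (period 4, group 1): the stated order agrees with the simple trend.
(D) F (period 2, group 17) vs Ba (period 6, group 2): the stated order agrees with the simple trend.
The exception is (A): S (3p⁴) ionizes more easily than half-filled P (3p³) because the paired 3p electron in S is pushed out by e⁻–e⁻ repulsion.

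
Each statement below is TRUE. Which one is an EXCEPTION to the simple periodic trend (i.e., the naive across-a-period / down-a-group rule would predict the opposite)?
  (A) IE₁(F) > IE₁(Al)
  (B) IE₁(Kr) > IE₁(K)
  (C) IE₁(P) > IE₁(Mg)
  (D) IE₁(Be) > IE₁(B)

The general trend: IE₁ increases across a period and decreases down a group.
(A) F (period 2, group 17) vs Al (period 3, group 13): the stated order agrees with the simple trend.
(B) Kr (period 4, group 18) vs K (period 4, group 1): the stated order agrees with the simple trend.
(C) P (period 3, group 15) vs Mg (period 3, group 2): the stated order agrees with the simple trend.
(D) Be (period 2, group 2) vs B (period 2, group 13): the stated order contradicts the simple trend.
The exception is (D): removing B's lone 2p electron is easier than breaking Be's filled 2s².

(D)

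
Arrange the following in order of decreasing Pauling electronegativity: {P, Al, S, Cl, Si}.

Smaller atoms with higher effective nuclear charge are more electronegative.
All lie in period 3, so electronegativity increases left to right.
So from highest to lowest: Cl > S > P > Si > Al.

Cl > S > P > Si > Al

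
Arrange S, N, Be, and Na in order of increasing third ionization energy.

IE_3 is the cost of taking one more electron from the +2 cation: S²⁺ still has 4 valence electrons; N²⁺ still has 3 valence electrons; Be²⁺ is the bare [He] core; Na²⁺ is already 1 electron into the core.
Breaking into a closed-shell core is much more expensive than removing a leftover valence electron — Na and Be have the largest IE_3 here.
Valence configurations: S²⁺ [Ne]3s²3p², N²⁺ [He]2s²2p¹.
Tabulated IE_3 (kJ/mol): S 3357, N 4578, Be 14849, Na 6910.
Putting it together, IE_3: S < N < Na < Be.

S < N < Na < Be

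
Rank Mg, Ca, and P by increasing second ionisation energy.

Ca < Mg < P

After 1 electron has been removed, what remains? Mg⁺ still has 1 valence electron; Ca⁺ still has 1 valence electron; P⁺ still has 4 valence electrons.
All are still removing valence electrons, so compare the +1 ions as you would atoms: IE_2 generally rises across a period (higher Z_eff) and falls down a group (larger shell), subject to the usual subshell exceptions.
Valence configurations: Mg⁺ [Ne]3s¹, Ca⁺ [Ar]4s¹, P⁺ [Ne]3s²3p².
Tabulated IE_2 (kJ/mol): Mg 1451, Ca 1145, P 1907.
Putting it together, IE_2: Ca < Mg < P.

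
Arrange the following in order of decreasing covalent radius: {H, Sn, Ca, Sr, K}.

K > Sr > Ca > Sn > H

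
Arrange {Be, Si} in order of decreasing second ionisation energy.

Be, Si

Consider each +1 ion: Be⁺ still has 1 valence electron; Si⁺ still has 3 valence electrons.
All are still removing valence electrons, so compare the +1 ions as you would atoms: IE_2 generally rises across a period (higher Z_eff) and falls down a group (larger shell), subject to the usual subshell exceptions.
Valence configurations: Be⁺ [He]2s¹, Si⁺ [Ne]3s²3p¹.
The numbers (kJ/mol): Be 1757, Si 1577.
Putting it together, IE_2: Si < Be.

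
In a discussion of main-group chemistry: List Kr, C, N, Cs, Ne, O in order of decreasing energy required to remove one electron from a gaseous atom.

Ne, N, Kr, O, C, Cs

Removing the outermost electron gets harder across a period and easier down a group.
Here both period and group differ, so the two effects have to be weighed against each other.
C > Cs: relative to Cs, both the across-period and down-group shifts push C's first ionization energy up.
O > C: O lies to the right of C in period 2, so the across-period effect alone puts O higher.
Kr > O: period and group pull opposite ways; the across-period shift dominates (1351 vs 1314 kJ/mol).
N > Kr: the two effects oppose for this pair; the down-group effect wins (1402 vs 1351 kJ/mol).
Ne > N: Ne lies to the right of N in period 2, so the across-period effect alone puts Ne higher.
Note the exception: N has a higher first ionization energy than O, contrary to the simple trend — pairing an electron in O's 2p⁴ costs repulsion energy, so O ionizes more easily than half-filled N (2p³).
Approximate values (kJ/mol): C 1086, N 1402, O 1314, Ne 2081, Kr 1351, Cs 376.
So from highest to lowest: Ne > N > Kr > O > C > Cs.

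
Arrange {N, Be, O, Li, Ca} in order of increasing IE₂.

Consider each +1 ion: N⁺ still has 4 valence electrons; Be⁺ still has 1 valence electron; O⁺ still has 5 valence electrons; Li⁺ is the bare [He] core; Ca⁺ still has 1 valence electron.
Breaking into a closed-shell core is much more expensive than removing a leftover valence electron — Li has the largest IE_2 here.
Valence configurations: N⁺ [He]2s²2p², Be⁺ [He]2s¹, O⁺ [He]2s²2p³, Ca⁺ [Ar]4s¹.
Approximate IE_2 values (kJ/mol): N 2856, Be 1757, O 3388, Li 7298, Ca 1145.
Hence IE_2: Ca < Be < N < O < Li.

Ca < Be < N < O < Li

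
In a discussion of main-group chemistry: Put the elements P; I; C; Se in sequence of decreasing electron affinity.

I > Se > C > P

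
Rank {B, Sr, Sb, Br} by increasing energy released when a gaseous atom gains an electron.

Sr < B < Sb < Br

EA tends to increase across a period and decrease down a group, though the pattern is less regular than for IE or radius.
Here both period and group differ, so the two effects have to be weighed against each other.
B > Sr: both effects reinforce here, so B is clearly the higher of the two.
Sb > B: the two effects oppose for this pair; the across-period effect wins (103 vs 27 kJ/mol).
Br > Sb: relative to Sb, both the across-period and down-group shifts push Br's electron affinity up.
Approximate values (kJ/mol): B 27, Br 325, Sr 5, Sb 103.
So from lowest to highest: Sr < B < Sb < Br.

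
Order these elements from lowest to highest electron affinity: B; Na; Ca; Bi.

Electron affinity generally becomes more exothermic across a period toward the halogens and less exothermic down a group.
Here both period and group differ, so the two effects have to be weighed against each other.
B > Ca: both effects reinforce here, so B is clearly the higher of the two.
Na > B: this pair runs against the simple trend — see the exception note.
Bi > Na: the two effects oppose for this pair; the across-period effect wins (91 vs 53 kJ/mol).
Note the exception: Na has a higher electron affinity than B, contrary to the simple trend — B's ns²np¹ configuration gives only a small electron affinity — the sparsely filled np subshell binds an added electron weakly.
Tabulated electron affinity (kJ/mol): B 27, Na 53, Ca 2, Bi 91.
So from lowest to highest: Ca < B < Na < Bi.

Ca, B, Na, Bi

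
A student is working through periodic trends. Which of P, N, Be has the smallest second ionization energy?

IE_2 is the cost of taking one more electron from the +1 cation: P⁺ still has 4 valence electrons; N⁺ still has 4 valence electrons; Be⁺ still has 1 valence electron.
All are still removing valence electrons, so compare the +1 ions as you would atoms: IE_2 generally rises across a period (higher Z_eff) and falls down a group (larger shell), subject to the usual subshell exceptions.
Valence configurations: P⁺ [Ne]3s²3p², N⁺ [He]2s²2p², Be⁺ [He]2s¹.
Approximate IE_2 values (kJ/mol): P 1907, N 2856, Be 1757.
Overall IE_2 order: Be < P < N.

Be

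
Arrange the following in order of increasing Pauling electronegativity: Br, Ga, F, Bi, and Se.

F is in period 2, group 17; Ga is in period 4, group 13; Se is in period 4, group 16; Br is in period 4, group 17; Bi is in period 6, group 15.
Electronegativity increases across a period and decreases down a group, tracking effective nuclear charge and atomic size.
Here both period and group differ, so the two effects have to be weighed against each other.
Bi > Ga: the two effects oppose for this pair; the across-period effect wins (2.02 vs 1.81).
Se > Bi: relative to Bi, both the across-period and down-group shifts push Se's electronegativity up.
Br > Se: both are in period 4; the period trend gives Br the larger value.
F > Br: F sits above Br in group 17, so the down-group effect alone puts F higher.
Tabulated electronegativity (Pauling): F 3.98, Ga 1.81, Se 2.55, Br 2.96, Bi 2.02.
So from lowest to highest: Ga < Bi < Se < Br < F.

Ga < Bi < Se < Br < F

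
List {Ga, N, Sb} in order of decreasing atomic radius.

Sb, Ga, N

N is in period 2, group 15; Ga is in period 4, group 13; Sb is in period 5, group 15.
Across a period the added protons contract the valence shell; down a group each new principal shell makes the atom larger.
These span different periods and groups, so the two trends combine.
Ga > N: both effects reinforce here, so Ga is clearly the larger of the two.
Sb > Ga: period and group pull opposite ways; the down-group shift dominates (140 vs 124 pm).
Approximate values (pm): N 71, Ga 124, Sb 140.
So from largest to smallest: Sb > Ga > N.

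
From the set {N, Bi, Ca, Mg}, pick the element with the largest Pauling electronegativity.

N

N is in period 2, group 15; Mg is in period 3, group 2; Ca is in period 4, group 2; Bi is in period 6, group 15.
EN rises left→right (higher Z_eff, smaller atoms) and falls top→bottom (larger, more shielded atoms).
Neither a single period nor a single group — weigh both effects.
Mg > Ca: they share group 2; the group trend gives Mg the larger value.
Bi > Mg: the two effects oppose for this pair; the across-period effect wins (2.02 vs 1.31).
N > Bi: they share group 15; the group trend gives N the larger value.
Approximate values (Pauling): N 3.04, Mg 1.31, Ca 1.00, Bi 2.02.
The largest Pauling electronegativity among these belongs to N.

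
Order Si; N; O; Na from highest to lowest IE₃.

Na > O > N > Si

Consider each +2 ion: Si²⁺ still has 2 valence electrons; N²⁺ still has 3 valence electrons; O²⁺ still has 4 valence electrons; Na²⁺ is already 1 electron into the core.
Pulling an electron out of a noble-gas core costs far more than removing a remaining valence electron, so Na sits at the high end of IE_3.
Valence configurations: Si²⁺ [Ne]3s², N²⁺ [He]2s²2p¹, O²⁺ [He]2s²2p².
Approximate IE_3 values (kJ/mol): Si 3232, N 4578, O 5300, Na 6910.
Hence IE_3: Si < N < O < Na.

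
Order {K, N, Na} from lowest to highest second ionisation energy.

Consider each +1 ion: K⁺ is the bare [Ar] core; N⁺ still has 4 valence electrons; Na⁺ is the bare [Ne] core.
Core electrons are held far more tightly than valence electrons, so K and Na top the IE_2 order.
Approximate IE_2 values (kJ/mol): K 3052, N 2856, Na 4562.
Putting it together, IE_2: N < K < Na.

N, K, Na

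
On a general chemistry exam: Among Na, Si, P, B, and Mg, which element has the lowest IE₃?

P

The third ionization energy removes an electron from the +2 ion. For each element: Na²⁺ is already 1 electron into the core; Si²⁺ still has 2 valence electrons; P²⁺ still has 3 valence electrons; B²⁺ still has 1 valence electron; Mg²⁺ is the bare [Ne] core.
Core electrons are held far more tightly than valence electrons, so Na and Mg top the IE_3 order.
Valence configurations: Si²⁺ [Ne]3s², P²⁺ [Ne]3s²3p¹, B²⁺ [He]2s¹.
P²⁺ loses a lone 3p electron whereas Si²⁺ must break into a filled 3s² pair, so IE_3(Si) > IE_3(P) even though P has the higher nuclear charge.
Tabulated IE_3 (kJ/mol): Na 6910, Si 3232, P 2914, B 3660, Mg 7733.
Putting it together, IE_3: P < Si < B < Na < Mg.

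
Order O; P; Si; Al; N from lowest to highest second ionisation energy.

IE_2 is the cost of taking one more electron from the +1 cation: O⁺ still has 5 valence electrons; P⁺ still has 4 valence electrons; Si⁺ still has 3 valence electrons; Al⁺ still has 2 valence electrons; N⁺ still has 4 valence electrons.
All are still removing valence electrons, so compare the +1 ions as you would atoms: IE_2 generally rises across a period (higher Z_eff) and falls down a group (larger shell), subject to the usual subshell exceptions.
Valence configurations: O⁺ [He]2s²2p³, P⁺ [Ne]3s²3p², Si⁺ [Ne]3s²3p¹, Al⁺ [Ne]3s², N⁺ [He]2s²2p².
Si⁺ loses a lone 3p electron whereas Al⁺ must break into a filled 3s² pair, so IE_2(Al) > IE_2(Si) even though Si has the higher nuclear charge.
Tabulated IE_2 (kJ/mol): O 3388, P 1907, Si 1577, Al 1817, N 2856.
Hence IE_2: Si < Al < P < N < O.

Si < Al < P < N < O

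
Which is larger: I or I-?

I-

Forming I- adds 1 electron to I. More electron–electron repulsion in the same shell, with unchanged nuclear charge, lets the cloud expand.
An anion is larger than its parent atom: I- > I.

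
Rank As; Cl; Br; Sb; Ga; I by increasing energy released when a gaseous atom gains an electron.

Electron affinity generally becomes more exothermic across a period toward the halogens and less exothermic down a group.
These span different periods and groups, so the two trends combine.
As > Ga: both are in period 4; the period trend gives As the larger value.
Sb > As: this pair runs against the simple trend — see the exception note.
I > Sb: I lies to the right of Sb in period 5, so the across-period effect alone puts I higher.
Br > I: they share group 17; the group trend gives Br the larger value.
Cl > Br: they share group 17; the group trend gives Cl the larger value.
Note the exception: Sb has a higher electron affinity than As, contrary to the simple trend — both are half-filled np³, but the pairing/repulsion penalty for the added electron shrinks as the p orbitals become larger and more diffuse down the group, and for Sb that outweighs the weaker nuclear attraction.
Tabulated electron affinity (kJ/mol): Cl 349, Ga 29, As 78, Br 325, Sb 103, I 295.
So from lowest to highest: Ga < As < Sb < I < Br < Cl.

Ga, As, Sb, I, Br, Cl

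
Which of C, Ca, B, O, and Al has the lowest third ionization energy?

Al

After 2 electrons have been removed, what remains? C²⁺ still has 2 valence electrons; Ca²⁺ is the bare [Ar] core; B²⁺ still has 1 valence electron; O²⁺ still has 4 valence electrons; Al²⁺ still has 1 valence electron.
Usually core removal costs more than valence removal, but here the competition is close: a tightly held n=2 valence electron can cost more to remove than an n=3 core electron, so the actual values have to decide it.
Valence configurations: C²⁺ [He]2s², B²⁺ [He]2s¹, O²⁺ [He]2s²2p², Al²⁺ [Ne]3s¹.
Approximate IE_3 values (kJ/mol): C 4620, Ca 4912, B 3660, O 5300, Al 2745.
Hence IE_3: Al < B < C < Ca < O.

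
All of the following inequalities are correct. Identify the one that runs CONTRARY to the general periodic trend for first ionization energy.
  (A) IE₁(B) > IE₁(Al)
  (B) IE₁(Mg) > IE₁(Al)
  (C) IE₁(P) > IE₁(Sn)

The general trend: first ionization energy increases across a period and decreases down a group.
(A) B (period 2, group 13) vs Al (period 3, group 13): the stated order agrees with the simple trend.
(B) Mg (period 3, group 2) vs Al (period 3, group 13): the stated order contradicts the simple trend.
(C) P (period 3, group 15) vs Sn (period 5, group 14): the stated order agrees with the simple trend.
The exception is (B): Al's single 3p electron is easier to remove than one from Mg's filled 3s².

(B)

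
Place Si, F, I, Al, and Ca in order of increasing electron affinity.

F is in period 2, group 17; Al is in period 3, group 13; Si is in period 3, group 14; Ca is in period 4, group 2; I is in period 5, group 17.
Adding an electron releases more energy for atoms nearer the top right (short of the noble gases).
These span different periods and groups, so the two trends combine.
Al > Ca: both effects reinforce here, so Al is clearly the higher of the two.
Si > Al: Si lies to the right of Al in period 3, so the across-period effect alone puts Si higher.
I > Si: period and group pull opposite ways; the across-period shift dominates (295 vs 134 kJ/mol).
F > I: they share group 17; the group trend gives F the larger value.
Tabulated electron affinity (kJ/mol): F 328, Al 42, Si 134, Ca 2, I 295.
So from lowest to highest: Ca < Al < Si < I < F.

Ca < Al < Si < I < F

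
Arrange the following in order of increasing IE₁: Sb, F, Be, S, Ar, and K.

K < Sb < Be < S < Ar < F

Across a period the outer electron is held more tightly (higher IE₁); down a group it sits in a higher shell, more shielded, and comes off more easily.
Neither a single period nor a single group — weigh both effects.
Sb > K: the two effects oppose for this pair; the across-period effect wins (831 vs 419 kJ/mol).
Be > Sb: the two effects oppose for this pair; the down-group effect wins (900 vs 831 kJ/mol).
S > Be: the two effects oppose for this pair; the across-period effect wins (1000 vs 900 kJ/mol).
Ar > S: both are in period 3; the period trend gives Ar the larger value.
F > Ar: period and group pull opposite ways; the down-group shift dominates (1681 vs 1521 kJ/mol).
For reference (kJ/mol): Be 900, F 1681, S 1000, Ar 1521, K 419, Sb 831.
So from lowest to highest: K < Sb < Be < S < Ar < F.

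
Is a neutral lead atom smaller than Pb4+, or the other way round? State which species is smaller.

Pb4+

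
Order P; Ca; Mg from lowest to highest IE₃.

P < Ca < Mg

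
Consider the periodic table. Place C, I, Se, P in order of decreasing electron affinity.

I > Se > C > P

C is in period 2, group 14; P is in period 3, group 15; Se is in period 4, group 16; I is in period 5, group 17.
EA tends to increase across a period and decrease down a group, though the pattern is less regular than for IE or radius.
These sit on a diagonal, where the across-period and down-group effects partly cancel.
C > P: the two effects oppose for this pair; the down-group effect wins (122 vs 72 kJ/mol).
Se > C: the two effects oppose for this pair; the across-period effect wins (195 vs 122 kJ/mol).
I > Se: period and group pull opposite ways; the across-period shift dominates (295 vs 195 kJ/mol).
Tabulated electron affinity (kJ/mol): C 122, P 72, Se 195, I 295.
So from highest to lowest: I > Se > C > P.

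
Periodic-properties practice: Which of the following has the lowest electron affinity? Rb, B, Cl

B

B is in period 2, group 13; Cl is in period 3, group 17; Rb is in period 5, group 1.
EA tends to increase across a period and decrease down a group, though the pattern is less regular than for IE or radius.
Neither a single period nor a single group — weigh both effects.
Rb > B: this pair runs against the simple trend — see the exception note.
Cl > Rb: relative to Rb, both the across-period and down-group shifts push Cl's electron affinity up.
Note the exception: Rb has a higher electron affinity than B, contrary to the simple trend — B's ns²np¹ configuration gives only a small electron affinity — the sparsely filled np subshell binds an added electron weakly.
Tabulated electron affinity (kJ/mol): B 27, Cl 349, Rb 47.
The lowest electron affinity among these belongs to B.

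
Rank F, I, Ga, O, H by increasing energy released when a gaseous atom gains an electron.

Ga < H < O < I < F

H is in period 1, group 1; O is in period 2, group 16; F is in period 2, group 17; Ga is in period 4, group 13; I is in period 5, group 17.
Atoms with high Z_eff and room in the valence shell (especially the halogens) have the most exothermic electron affinities.
Neither a single period nor a single group — weigh both effects.
H > Ga: period and group pull opposite ways; the down-group shift dominates (73 vs 29 kJ/mol).
O > H: the two effects oppose for this pair; the across-period effect wins (141 vs 73 kJ/mol).
I > O: period and group pull opposite ways; the across-period shift dominates (295 vs 141 kJ/mol).
F > I: they share group 17; the group trend gives F the larger value.
For reference (kJ/mol): H 73, O 141, F 328, Ga 29, I 295.
So from lowest to highest: Ga < H < O < I < F.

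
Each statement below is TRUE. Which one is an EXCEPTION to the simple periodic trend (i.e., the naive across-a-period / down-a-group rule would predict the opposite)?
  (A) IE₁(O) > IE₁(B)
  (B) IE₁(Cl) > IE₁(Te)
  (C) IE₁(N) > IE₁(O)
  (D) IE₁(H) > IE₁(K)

The general trend: IE₁ increases across a period and decreases down a group.
(A) O (period 2, group 16) vs B (period 2, group 13): the stated order agrees with the simple trend.
(B) Cl (period 3, group 17) vs Te (period 5, group 16): the stated order agrees with the simple trend.
(C) N (period 2, group 15) vs O (period 2, group 16): the stated order contradicts the simple trend.
(D) H (period 1, group 1) vs K (period 4, group 1): the stated order agrees with the simple trend.
The exception is (C): pairing an electron in O's 2p⁴ costs repulsion energy, so O ionizes more easily than half-filled N (2p³).

(C)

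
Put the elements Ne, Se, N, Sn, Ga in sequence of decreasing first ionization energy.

N is in period 2, group 15; Ne is in period 2, group 18; Ga is in period 4, group 13; Se is in period 4, group 16; Sn is in period 5, group 14.
IE₁ increases left→right with effective nuclear charge and decreases top→bottom as the valence shell moves farther out.
These span different periods and groups, so the two trends combine.
Sn > Ga: period and group pull opposite ways; the across-period shift dominates (709 vs 579 kJ/mol).
Se > Sn: relative to Sn, both the across-period and down-group shifts push Se's first ionization energy up.
N > Se: period and group pull opposite ways; the down-group shift dominates (1402 vs 941 kJ/mol).
Ne > N: both are in period 2; the period trend gives Ne the larger value.
Tabulated first ionization energy (kJ/mol): N 1402, Ne 2081, Ga 579, Se 941, Sn 709.
So from highest to lowest: Ne > N > Se > Sn > Ga.

Ne > N > Se > Sn > Ga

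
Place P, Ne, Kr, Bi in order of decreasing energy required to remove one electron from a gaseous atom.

Ne is in period 2, group 18; P is in period 3, group 15; Kr is in period 4, group 18; Bi is in period 6, group 15.
Removing the outermost electron gets harder across a period and easier down a group.
Neither a single period nor a single group — weigh both effects.
P > Bi: P sits above Bi in group 15, so the down-group effect alone puts P higher.
Kr > P: the two effects oppose for this pair; the across-period effect wins (1351 vs 1012 kJ/mol).
Ne > Kr: they share group 18; the group trend gives Ne the larger value.
Approximate values (kJ/mol): Ne 2081, P 1012, Kr 1351, Bi 703.
So from highest to lowest: Ne > Kr > P > Bi.

Ne > Kr > P > Bi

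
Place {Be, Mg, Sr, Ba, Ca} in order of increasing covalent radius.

Be, Mg, Ca, Sr, Ba

Be is in period 2, group 2; Mg is in period 3, group 2; Ca is in period 4, group 2; Sr is in period 5, group 2; Ba is in period 6, group 2.
Radius decreases left→right (rising Z_eff, same n) and increases top→bottom (higher n).
All are in group 2, so atomic radius increases down the group.
So from smallest to largest: Be < Mg < Ca < Sr < Ba.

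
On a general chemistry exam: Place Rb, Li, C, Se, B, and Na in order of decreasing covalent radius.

Rb > Na > Li > Se > B > C

Across a period the added protons contract the valence shell; down a group each new principal shell makes the atom larger.
Here both period and group differ, so the two effects have to be weighed against each other.
B > C: both are in period 2; the period trend gives B the larger value.
Se > B: the two effects oppose for this pair; the down-group effect wins (116 vs 85 pm).
Li > Se: period and group pull opposite ways; the across-period shift dominates (133 vs 116 pm).
Na > Li: they share group 1; the group trend gives Na the larger value.
Rb > Na: Rb sits below Na in group 1, so the down-group effect alone puts Rb larger.
Approximate values (pm): Li 133, B 85, C 75, Na 155, Se 116, Rb 210.
So from largest to smallest: Rb > Na > Li > Se > B > C.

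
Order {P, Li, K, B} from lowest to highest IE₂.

P, B, K, Li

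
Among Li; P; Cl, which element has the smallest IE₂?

IE_2 is the cost of taking one more electron from the +1 cation: Li⁺ is the bare [He] core; P⁺ still has 4 valence electrons; Cl⁺ still has 6 valence electrons.
Breaking into a closed-shell core is much more expensive than removing a leftover valence electron — Li has the largest IE_2 here.
Valence configurations: P⁺ [Ne]3s²3p², Cl⁺ [Ne]3s²3p⁴.
Approximate IE_2 values (kJ/mol): Li 7298, P 1907, Cl 2298.
Hence IE_2: P < Cl < Li.

P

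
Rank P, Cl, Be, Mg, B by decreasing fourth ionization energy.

The fourth ionization energy removes an electron from the +3 ion. For each element: P³⁺ still has 2 valence electrons; Cl³⁺ still has 4 valence electrons; Be³⁺ is already 1 electron into the core; Mg³⁺ is already 1 electron into the core; B³⁺ is the bare [He] core.
Pulling an electron out of a noble-gas core costs far more than removing a remaining valence electron, so Mg, Be and B sit at the high end of IE_4.
Valence configurations: P³⁺ [Ne]3s², Cl³⁺ [Ne]3s²3p².
Tabulated IE_4 (kJ/mol): P 4964, Cl 5159, Be 21007, Mg 10543, B 25026.
So the fourth ionization energies run P < Cl < Mg < Be < B.

B, Be, Mg, Cl, P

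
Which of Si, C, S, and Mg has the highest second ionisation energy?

The second ionization energy removes an electron from the +1 ion. For each element: Si⁺ still has 3 valence electrons; C⁺ still has 3 valence electrons; S⁺ still has 5 valence electrons; Mg⁺ still has 1 valence electron.
All are still removing valence electrons, so compare the +1 ions as you would atoms: IE_2 generally rises across a period (higher Z_eff) and falls down a group (larger shell), subject to the usual subshell exceptions.
Valence configurations: Si⁺ [Ne]3s²3p¹, C⁺ [He]2s²2p¹, S⁺ [Ne]3s²3p³, Mg⁺ [Ne]3s¹.
Approximate IE_2 values (kJ/mol): Si 1577, C 2353, S 2252, Mg 1451.
Putting it together, IE_2: Mg < Si < S < C.

C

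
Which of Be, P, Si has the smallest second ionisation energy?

Consider each +1 ion: Be⁺ still has 1 valence electron; P⁺ still has 4 valence electrons; Si⁺ still has 3 valence electrons.
All are still removing valence electrons, so compare the +1 ions as you would atoms: IE_2 generally rises across a period (higher Z_eff) and falls down a group (larger shell), subject to the usual subshell exceptions.
Valence configurations: Be⁺ [He]2s¹, P⁺ [Ne]3s²3p², Si⁺ [Ne]3s²3p¹.
The numbers (kJ/mol): Be 1757, P 1907, Si 1577.
Hence IE_2: Si < Be < P.

Si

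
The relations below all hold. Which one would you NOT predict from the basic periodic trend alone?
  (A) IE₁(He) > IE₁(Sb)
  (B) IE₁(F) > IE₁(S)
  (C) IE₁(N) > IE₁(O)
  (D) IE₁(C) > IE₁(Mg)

(C)

The general trend: IE₁ increases across a period and decreases down a group.
(A) He (period 1, group 18) vs Sb (period 5, group 15): the stated order agrees with the simple trend.
(B) F (period 2, group 17) vs S (period 3, group 16): the stated order agrees with the simple trend.
(C) N (period 2, group 15) vs O (period 2, group 16): the stated order contradicts the simple trend.
(D) C (period 2, group 14) vs Mg (period 3, group 2): the stated order agrees with the simple trend.
The exception is (C): pairing an electron in O's 2p⁴ costs repulsion energy, so O ionizes more easily than half-filled N (2p³).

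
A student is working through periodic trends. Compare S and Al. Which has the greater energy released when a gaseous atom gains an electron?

S

Al is in period 3, group 13; S is in period 3, group 16.
Atoms with high Z_eff and room in the valence shell (especially the halogens) have the most exothermic electron affinities.
All lie in period 3, so electron affinity increases left to right.
So S has the greater energy released when a gaseous atom gains an electron (S > Al).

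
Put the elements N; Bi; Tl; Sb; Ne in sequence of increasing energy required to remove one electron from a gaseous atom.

N is in period 2, group 15; Ne is in period 2, group 18; Sb is in period 5, group 15; Tl is in period 6, group 13; Bi is in period 6, group 15.
Across a period the outer electron is held more tightly (higher IE₁); down a group it sits in a higher shell, more shielded, and comes off more easily.
Neither a single period nor a single group — weigh both effects.
Bi > Tl: both are in period 6; the period trend gives Bi the larger value.
Sb > Bi: they share group 15; the group trend gives Sb the larger value.
N > Sb: N sits above Sb in group 15, so the down-group effect alone puts N higher.
Ne > N: Ne lies to the right of N in period 2, so the across-period effect alone puts Ne higher.
Approximate values (kJ/mol): N 1402, Ne 2081, Sb 831, Tl 589, Bi 703.
So from lowest to highest: Tl < Bi < Sb < N < Ne.

Tl, Bi, Sb, N, Ne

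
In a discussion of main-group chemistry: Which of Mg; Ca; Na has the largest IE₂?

Na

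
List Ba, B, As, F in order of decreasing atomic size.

B is in period 2, group 13; F is in period 2, group 17; As is in period 4, group 15; Ba is in period 6, group 2.
Across a period the added protons contract the valence shell; down a group each new principal shell makes the atom larger.
Neither a single period nor a single group — weigh both effects.
B > F: both are in period 2; the period trend gives B the larger value.
As > B: the two effects oppose for this pair; the down-group effect wins (121 vs 85 pm).
Ba > As: relative to As, both the across-period and down-group shifts push Ba's atomic radius up.
Approximate values (pm): B 85, F 64, As 121, Ba 196.
So from largest to smallest: Ba > As > B > F.

Ba > As > B > F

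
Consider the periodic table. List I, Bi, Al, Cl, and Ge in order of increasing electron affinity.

Al is in period 3, group 13; Cl is in period 3, group 17; Ge is in period 4, group 14; I is in period 5, group 17; Bi is in period 6, group 15.
Electron affinity generally becomes more exothermic across a period toward the halogens and less exothermic down a group.
These span different periods and groups, so the two trends combine.
Bi > Al: period and group pull opposite ways; the across-period shift dominates (91 vs 42 kJ/mol).
Ge > Bi: period and group pull opposite ways; the down-group shift dominates (119 vs 91 kJ/mol).
I > Ge: period and group pull opposite ways; the across-period shift dominates (295 vs 119 kJ/mol).
Cl > I: they share group 17; the group trend gives Cl the larger value.
Tabulated electron affinity (kJ/mol): Al 42, Cl 349, Ge 119, I 295, Bi 91.
So from lowest to highest: Al < Bi < Ge < I < Cl.

Al < Bi < Ge < I < Cl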